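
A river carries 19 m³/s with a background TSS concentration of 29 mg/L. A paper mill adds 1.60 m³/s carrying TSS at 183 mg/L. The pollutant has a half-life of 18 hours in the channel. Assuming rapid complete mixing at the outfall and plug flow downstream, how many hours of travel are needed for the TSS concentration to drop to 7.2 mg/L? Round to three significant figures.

Mass balance: C = (19.00·29.00 + 1.600·183.0) / 20.60 = 843.8/20.60 = 40.96 mg/L.
Half-life 18 h → k = ln 2 / 18 = 0.03851 h⁻¹ = 0.9242 d⁻¹.
40.96·exp(−k·t) = 7.2 → t = ln(40.96/7.2)/k = 162500 s = 45.15 h.

45.1 h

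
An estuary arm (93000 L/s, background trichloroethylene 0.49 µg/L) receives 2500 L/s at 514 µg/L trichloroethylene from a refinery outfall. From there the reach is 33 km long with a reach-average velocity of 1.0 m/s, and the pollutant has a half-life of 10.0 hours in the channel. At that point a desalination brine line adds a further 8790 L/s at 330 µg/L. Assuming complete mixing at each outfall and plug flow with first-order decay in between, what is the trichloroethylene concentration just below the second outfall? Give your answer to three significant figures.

After mixing, C = (93000·0.4900 + 2500·514.0) / 95500 = 1331000/95500 = 13.93 µg/L; combined flow 95500 L/s.
Travel time t = 33·1000 / 1.0 = 33000 s = 9.167 h.
Half-life 10.0 h → k = ln 2 / 10.0 = 0.06931 h⁻¹ = 1.664 d⁻¹.
Applying C = C₀e^(−kt): 13.93 × 0.5297 = 7.381 µg/L.
Second outfall: C = (95500·7.381 + 8790·330.0)/104300 = 34.57 µg/L.

34.6 µg/L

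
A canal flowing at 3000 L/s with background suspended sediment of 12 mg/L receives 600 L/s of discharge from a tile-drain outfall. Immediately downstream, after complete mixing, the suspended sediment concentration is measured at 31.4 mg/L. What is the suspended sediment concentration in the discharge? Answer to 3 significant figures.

128 mg/L

Mass balance: 3000·12.00 + 600.0·Cₑ = 3600·31.40
→ Cₑ = (3600·31.40 − 3000·12.00) / 600.0 = 128.4 mg/L.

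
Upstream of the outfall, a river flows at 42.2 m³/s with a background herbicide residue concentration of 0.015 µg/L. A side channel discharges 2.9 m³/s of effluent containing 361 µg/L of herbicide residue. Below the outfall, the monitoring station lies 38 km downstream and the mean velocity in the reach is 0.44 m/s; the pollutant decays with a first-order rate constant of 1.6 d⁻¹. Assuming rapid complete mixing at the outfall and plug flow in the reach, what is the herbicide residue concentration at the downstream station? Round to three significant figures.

Conservation of mass: C = (42.20·0.01500 + 2.900·361.0) / 45.10 = 1048/45.10 = 23.23 µg/L.
Travel time t = 38·1000 / 0.44 = 86360 s = 23.99 h.
Decay over the reach: 23.23·exp(−kt) = 23.23·0.2020 = 4.693 µg/L.

4.69 µg/L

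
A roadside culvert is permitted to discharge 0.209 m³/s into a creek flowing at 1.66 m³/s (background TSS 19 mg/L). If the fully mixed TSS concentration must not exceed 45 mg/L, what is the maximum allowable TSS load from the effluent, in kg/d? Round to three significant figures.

Mass balance at the limit: 1.660·19.00 + 0.2090·Cₑ = 1.869·45 → Cₑ = 251.5 mg/L.
Load = 0.2090 m³/s × 251.5 g/m³ × 86 400 s/d = 4542 kg/d.

4540 kg/d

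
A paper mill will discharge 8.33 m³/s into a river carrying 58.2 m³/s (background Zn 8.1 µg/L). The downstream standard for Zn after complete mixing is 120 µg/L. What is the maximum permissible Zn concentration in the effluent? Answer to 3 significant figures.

902 µg/L

At the limit, (Qr·Cr + Qe·Cₑ)/(Qr + Qe) = 120:
Cₑ = (66.53·120 − 58.20·8.100) / 8.330 = 901.8 µg/L.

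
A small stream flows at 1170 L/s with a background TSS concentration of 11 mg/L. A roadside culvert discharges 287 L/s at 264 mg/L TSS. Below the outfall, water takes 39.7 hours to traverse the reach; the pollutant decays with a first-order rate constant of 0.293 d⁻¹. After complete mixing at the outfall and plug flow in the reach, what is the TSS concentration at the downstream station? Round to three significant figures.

Mass balance: C = (1170·11.00 + 287.0·264.0) / 1457 = 88640/1457 = 60.84 mg/L.
Decay over the reach: 60.84·exp(−kt) = 60.84·0.6159 = 37.47 mg/L.

37.5 mg/L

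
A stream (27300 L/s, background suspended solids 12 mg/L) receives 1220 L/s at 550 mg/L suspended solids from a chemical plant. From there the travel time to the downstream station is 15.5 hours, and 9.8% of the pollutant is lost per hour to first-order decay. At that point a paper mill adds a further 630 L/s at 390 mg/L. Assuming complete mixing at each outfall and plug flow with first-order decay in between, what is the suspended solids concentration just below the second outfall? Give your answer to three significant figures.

Mixed concentration C = ΣQC/ΣQ = (27300·12.00 + 1220·550.0) / 28520 = 998600/28520 = 35.01 mg/L; combined flow 28520 L/s.
9.8%/h lost → k = −ln(1 − 0.098) = 0.1031 h⁻¹.
Decay over the reach: 35.01·exp(−kt) = 35.01·0.2022 = 7.079 mg/L.
Second outfall: C = (28520·7.079 + 630.0·390.0)/29150 = 15.35 mg/L.

15.4 mg/L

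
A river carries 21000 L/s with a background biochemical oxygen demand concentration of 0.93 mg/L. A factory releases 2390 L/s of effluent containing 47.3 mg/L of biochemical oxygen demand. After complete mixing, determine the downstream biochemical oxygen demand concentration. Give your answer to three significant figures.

5.67 mg/L

After mixing, C = (21000·0.9300 + 2390·47.30) / 23390 = 132600/23390 = 5.668 mg/L.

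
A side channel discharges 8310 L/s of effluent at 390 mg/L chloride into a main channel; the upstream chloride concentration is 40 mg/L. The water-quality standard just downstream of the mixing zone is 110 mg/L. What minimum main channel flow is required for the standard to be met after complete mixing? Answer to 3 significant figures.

Set C_mix = 110: (Q·40.00 + 8310·390.0) / (Q + 8310) = 110
→ Q = 8310·(390.0 − 110)/(110 − 40.00) = 33240 L/s.

33200 L/s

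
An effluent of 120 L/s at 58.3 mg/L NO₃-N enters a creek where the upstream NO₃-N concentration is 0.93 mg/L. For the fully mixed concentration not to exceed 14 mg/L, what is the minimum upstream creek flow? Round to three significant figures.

Set C_mix = 14: (Q·0.9300 + 120.0·58.30) / (Q + 120.0) = 14
→ Q = 120.0·(58.30 − 14)/(14 − 0.9300) = 406.7 L/s.

407 L/s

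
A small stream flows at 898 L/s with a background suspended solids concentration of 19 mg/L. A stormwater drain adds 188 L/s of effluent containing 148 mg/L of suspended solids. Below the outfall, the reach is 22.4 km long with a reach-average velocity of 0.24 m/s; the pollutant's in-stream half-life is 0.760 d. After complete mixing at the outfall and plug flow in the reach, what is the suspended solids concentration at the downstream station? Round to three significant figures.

Conservation of mass: C = (898.0·19.00 + 188.0·148.0) / 1086 = 44890/1086 = 41.33 mg/L.
Travel time t = 22.4·1000 / 0.24 = 93330 s = 25.93 h.
Half-life 0.760 d → k = ln 2 / 0.760 = 0.9120 d⁻¹.
First-order decay: C = 41.33·exp(−k·t) = 41.33·0.3734 = 15.43 mg/L.

15.4 mg/L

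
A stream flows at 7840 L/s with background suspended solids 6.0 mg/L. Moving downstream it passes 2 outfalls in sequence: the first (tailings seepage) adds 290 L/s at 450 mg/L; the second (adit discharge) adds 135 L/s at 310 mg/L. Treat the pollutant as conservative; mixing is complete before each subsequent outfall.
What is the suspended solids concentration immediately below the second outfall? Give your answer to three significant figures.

Outfall 1: combined Q = 8130 L/s; C = (7840·6.000 + 290.0·450.0)/8130 = 21.84 mg/L.
Outfall 2: combined Q = 8265 L/s; C = (8130·21.84 + 135.0·310.0)/8265 = 26.54 mg/L.

26.5 mg/L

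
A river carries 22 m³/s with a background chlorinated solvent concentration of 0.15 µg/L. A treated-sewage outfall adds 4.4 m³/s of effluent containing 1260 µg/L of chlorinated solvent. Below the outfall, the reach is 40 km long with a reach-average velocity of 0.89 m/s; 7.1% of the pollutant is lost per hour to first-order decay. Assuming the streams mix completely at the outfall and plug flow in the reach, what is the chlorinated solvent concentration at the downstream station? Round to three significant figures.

83.8 µg/L

Conservation of mass: C = (22.00·0.1500 + 4.400·1260) / 26.40 = 5547/26.40 = 210.1 µg/L.
Travel time t = 40·1000 / 0.89 = 44940 s = 12.48 h.
7.1%/h lost → k = −ln(1 − 0.071) = 0.07365 h⁻¹.
First-order decay: C = 210.1·exp(−k·t) = 210.1·0.3987 = 83.79 µg/L.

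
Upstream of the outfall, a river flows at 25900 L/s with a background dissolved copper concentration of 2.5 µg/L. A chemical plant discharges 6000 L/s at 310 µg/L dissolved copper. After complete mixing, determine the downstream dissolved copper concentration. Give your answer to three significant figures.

60.3 µg/L

Flow-weighted average: C = (25900·2.500 + 6000·310.0) / 31900 = 1925000/31900 = 60.34 µg/L.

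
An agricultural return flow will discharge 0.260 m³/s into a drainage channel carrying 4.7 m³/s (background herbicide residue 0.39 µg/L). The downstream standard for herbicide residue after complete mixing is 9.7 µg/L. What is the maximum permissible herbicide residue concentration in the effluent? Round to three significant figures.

At the limit, (Qr·Cr + Qe·Cₑ)/(Qr + Qe) = 9.7:
Cₑ = (4.960·9.7 − 4.700·0.3900) / 0.2600 = 178.0 µg/L.

178 µg/L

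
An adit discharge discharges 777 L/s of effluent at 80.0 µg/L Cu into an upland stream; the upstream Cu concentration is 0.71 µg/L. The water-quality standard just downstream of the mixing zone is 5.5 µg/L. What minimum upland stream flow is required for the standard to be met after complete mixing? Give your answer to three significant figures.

Set C_mix = 5.5: (Q·0.7100 + 777.0·80.00) / (Q + 777.0) = 5.5
→ Q = 777.0·(80.00 − 5.5)/(5.5 − 0.7100) = 12080 L/s.

12100 L/s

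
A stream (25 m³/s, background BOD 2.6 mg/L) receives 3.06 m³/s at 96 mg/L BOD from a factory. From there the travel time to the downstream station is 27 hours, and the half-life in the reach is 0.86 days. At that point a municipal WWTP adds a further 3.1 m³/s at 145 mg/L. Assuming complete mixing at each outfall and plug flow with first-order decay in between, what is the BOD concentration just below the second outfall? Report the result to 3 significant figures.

19.1 mg/L

Mixed concentration C = ΣQC/ΣQ = (25.00·2.600 + 3.060·96.00) / 28.06 = 358.8/28.06 = 12.79 mg/L; combined flow 28.06 m³/s.
Half-life 0.86 d → k = ln 2 / 0.86 = 0.8060 d⁻¹.
Applying C = C₀e^(−kt): 12.79 × 0.4038 = 5.163 mg/L.
Second outfall: C = (28.06·5.163 + 3.100·145.0)/31.16 = 19.08 mg/L.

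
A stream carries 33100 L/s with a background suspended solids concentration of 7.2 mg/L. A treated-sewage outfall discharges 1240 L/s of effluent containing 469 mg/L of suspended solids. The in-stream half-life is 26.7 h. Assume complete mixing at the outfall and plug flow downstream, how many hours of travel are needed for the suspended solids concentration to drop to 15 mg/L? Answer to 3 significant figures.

Mixed concentration C = ΣQC/ΣQ = (33100·7.200 + 1240·469.0) / 34340 = 819900/34340 = 23.88 mg/L.
Half-life 26.7 h → k = ln 2 / 26.7 = 0.02596 h⁻¹ = 0.6231 d⁻¹.
23.88·exp(−k·t) = 15 → t = ln(23.88/15)/k = 64450 s = 17.90 h.

17.9 h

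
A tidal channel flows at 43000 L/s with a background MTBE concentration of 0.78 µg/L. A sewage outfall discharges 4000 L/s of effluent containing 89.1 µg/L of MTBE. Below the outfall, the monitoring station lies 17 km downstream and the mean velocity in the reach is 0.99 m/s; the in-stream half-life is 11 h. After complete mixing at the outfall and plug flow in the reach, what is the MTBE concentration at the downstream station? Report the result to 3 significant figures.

Mass balance: C = (43000·0.7800 + 4000·89.10) / 47000 = 389900/47000 = 8.297 µg/L.
Travel time t = 17·1000 / 0.99 = 17170 s = 4.770 h.
Half-life 11 h → k = ln 2 / 11 = 0.06301 h⁻¹ = 1.512 d⁻¹.
After decay, C = 8.297 × e^(−kt) = 8.297 × 0.7404 = 6.143 µg/L.

6.14 µg/L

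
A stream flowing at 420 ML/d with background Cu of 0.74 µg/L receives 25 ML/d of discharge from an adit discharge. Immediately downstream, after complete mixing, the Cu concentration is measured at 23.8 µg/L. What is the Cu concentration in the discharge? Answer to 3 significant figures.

411 µg/L

Mass balance: 420.0·0.7400 + 25.00·Cₑ = 445.0·23.80
→ Cₑ = (445.0·23.80 − 420.0·0.7400) / 25.00 = 411.2 µg/L.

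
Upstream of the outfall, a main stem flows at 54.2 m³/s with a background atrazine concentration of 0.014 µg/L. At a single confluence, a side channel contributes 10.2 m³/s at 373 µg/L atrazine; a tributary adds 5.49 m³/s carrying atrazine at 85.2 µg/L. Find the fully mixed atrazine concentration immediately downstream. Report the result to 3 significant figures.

Flow-weighted average: C = (54.20·0.01400 + 10.20·373.0 + 5.490·85.20) / 69.89 = 4273/69.89 = 61.14 µg/L.

61.1 µg/L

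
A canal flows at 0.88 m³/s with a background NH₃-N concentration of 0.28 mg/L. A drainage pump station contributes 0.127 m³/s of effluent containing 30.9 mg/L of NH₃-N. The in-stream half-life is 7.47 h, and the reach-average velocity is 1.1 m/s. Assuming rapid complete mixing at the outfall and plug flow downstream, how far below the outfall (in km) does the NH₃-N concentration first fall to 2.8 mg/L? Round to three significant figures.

Mass balance: C = (0.8800·0.2800 + 0.1270·30.90) / 1.007 = 4.171/1.007 = 4.142 mg/L.
Half-life 7.47 h → k = ln 2 / 7.47 = 0.09279 h⁻¹ = 2.227 d⁻¹.
Set 4.142·exp(−k·t) = 2.8 → t = ln(4.142/2.8)/k = 15190 s = 4.219 h.
Distance = v·t = 1.1·15190 = 16710 m = 16.71 km.

16.7 km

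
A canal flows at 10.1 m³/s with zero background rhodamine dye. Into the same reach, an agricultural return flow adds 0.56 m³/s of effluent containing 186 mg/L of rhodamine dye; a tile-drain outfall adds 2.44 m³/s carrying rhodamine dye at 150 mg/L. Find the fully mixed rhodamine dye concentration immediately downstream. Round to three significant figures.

Mixed concentration C = ΣQC/ΣQ = (10.10·0 + 0.5600·186.0 + 2.440·150.0) / 13.10 = 470.2/13.10 = 35.89 mg/L.

35.9 mg/L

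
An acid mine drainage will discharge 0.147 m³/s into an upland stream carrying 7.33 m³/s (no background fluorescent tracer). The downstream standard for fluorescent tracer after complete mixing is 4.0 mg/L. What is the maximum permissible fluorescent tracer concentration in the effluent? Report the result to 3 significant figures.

At the limit, (Qr·Cr + Qe·Cₑ)/(Qr + Qe) = 4.0:
Cₑ = (7.477·4.0 − 7.330·0) / 0.1470 = 203.5 mg/L.

203 mg/L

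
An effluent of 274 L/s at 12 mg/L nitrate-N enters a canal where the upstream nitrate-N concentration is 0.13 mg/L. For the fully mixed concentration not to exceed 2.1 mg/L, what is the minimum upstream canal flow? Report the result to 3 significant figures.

1380 L/s

Set C_mix = 2.1: (Q·0.1300 + 274.0·12.00) / (Q + 274.0) = 2.1
→ Q = 274.0·(12.00 − 2.1)/(2.1 − 0.1300) = 1377 L/s.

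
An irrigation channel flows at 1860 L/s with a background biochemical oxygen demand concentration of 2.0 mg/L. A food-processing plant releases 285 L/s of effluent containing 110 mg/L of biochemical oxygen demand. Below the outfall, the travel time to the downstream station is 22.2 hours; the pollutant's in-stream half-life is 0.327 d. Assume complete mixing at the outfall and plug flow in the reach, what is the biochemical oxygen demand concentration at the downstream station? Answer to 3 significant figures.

Flow-weighted average: C = (1860·2.000 + 285.0·110.0) / 2145 = 35070/2145 = 16.35 mg/L.
Half-life 0.327 d → k = ln 2 / 0.327 = 2.120 d⁻¹.
After decay, C = 16.35 × e^(−kt) = 16.35 × 0.1408 = 2.301 mg/L.

2.30 mg/L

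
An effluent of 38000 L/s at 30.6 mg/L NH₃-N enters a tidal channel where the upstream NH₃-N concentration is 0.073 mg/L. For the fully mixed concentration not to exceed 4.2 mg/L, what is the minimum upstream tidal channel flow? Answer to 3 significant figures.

Set C_mix = 4.2: (Q·0.07300 + 38000·30.60) / (Q + 38000) = 4.2
→ Q = 38000·(30.60 − 4.2)/(4.2 − 0.07300) = 243100 L/s.

243000 L/s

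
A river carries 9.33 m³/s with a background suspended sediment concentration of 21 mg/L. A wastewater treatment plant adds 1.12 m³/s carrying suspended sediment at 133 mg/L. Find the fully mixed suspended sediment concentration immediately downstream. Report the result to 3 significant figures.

33.0 mg/L

Conservation of mass: C = (9.330·21.00 + 1.120·133.0) / 10.45 = 344.9/10.45 = 33.00 mg/L.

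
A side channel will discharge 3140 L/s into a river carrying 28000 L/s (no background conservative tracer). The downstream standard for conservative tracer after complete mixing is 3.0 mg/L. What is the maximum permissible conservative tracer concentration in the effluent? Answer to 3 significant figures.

At the limit, (Qr·Cr + Qe·Cₑ)/(Qr + Qe) = 3.0:
Cₑ = (31140·3.0 − 28000·0) / 3140 = 29.75 mg/L.

29.8 mg/L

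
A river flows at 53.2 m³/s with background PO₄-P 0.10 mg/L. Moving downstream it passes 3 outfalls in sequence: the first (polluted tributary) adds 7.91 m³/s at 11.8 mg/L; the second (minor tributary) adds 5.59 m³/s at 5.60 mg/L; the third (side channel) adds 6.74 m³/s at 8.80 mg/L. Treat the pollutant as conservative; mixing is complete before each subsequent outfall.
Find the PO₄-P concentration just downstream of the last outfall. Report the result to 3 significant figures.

2.58 mg/L

After outfall 1: Q = 53.20 + 7.910 = 61.11 m³/s; C = (53.20·0.1000 + 7.910·11.80)/61.11 = 1.614 mg/L.
After outfall 2: Q = 61.11 + 5.590 = 66.70 m³/s; C = (61.11·1.614 + 5.590·5.600)/66.70 = 1.948 mg/L.
After outfall 3: Q = 66.70 + 6.740 = 73.44 m³/s; C = (66.70·1.948 + 6.740·8.800)/73.44 = 2.577 mg/L.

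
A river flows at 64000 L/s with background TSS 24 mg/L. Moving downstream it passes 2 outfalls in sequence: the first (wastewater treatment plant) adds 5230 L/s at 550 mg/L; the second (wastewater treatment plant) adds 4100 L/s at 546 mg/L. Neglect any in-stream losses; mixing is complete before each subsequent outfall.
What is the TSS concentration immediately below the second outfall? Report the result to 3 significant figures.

Outfall 1: combined Q = 69230 L/s; C = (64000·24.00 + 5230·550.0)/69230 = 63.74 mg/L.
Outfall 2: combined Q = 73330 L/s; C = (69230·63.74 + 4100·546.0)/73330 = 90.70 mg/L.

90.7 mg/L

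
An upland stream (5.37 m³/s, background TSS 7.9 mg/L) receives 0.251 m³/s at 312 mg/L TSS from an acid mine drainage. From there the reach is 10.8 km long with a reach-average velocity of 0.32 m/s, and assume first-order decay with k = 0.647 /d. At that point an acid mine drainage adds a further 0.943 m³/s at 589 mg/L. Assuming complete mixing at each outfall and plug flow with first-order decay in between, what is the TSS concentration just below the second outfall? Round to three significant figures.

98.9 mg/L

After mixing, C = (5.370·7.900 + 0.2510·312.0) / 5.621 = 120.7/5.621 = 21.48 mg/L; combined flow 5.621 m³/s.
Travel time t = 10.8·1000 / 0.32 = 33750 s = 9.375 h.
Decay over the reach: 21.48·exp(−kt) = 21.48·0.7767 = 16.68 mg/L.
At the second outfall, C = (5.621·16.68 + 0.9430·589.0) / (5.621 + 0.9430) = 98.90 mg/L.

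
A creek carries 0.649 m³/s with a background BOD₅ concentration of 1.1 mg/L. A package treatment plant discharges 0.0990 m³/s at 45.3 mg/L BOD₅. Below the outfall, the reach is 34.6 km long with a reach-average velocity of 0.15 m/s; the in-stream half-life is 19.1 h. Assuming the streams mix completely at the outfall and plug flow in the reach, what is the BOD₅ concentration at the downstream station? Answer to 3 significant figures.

Mixed concentration C = ΣQC/ΣQ = (0.6490·1.100 + 0.09900·45.30) / 0.7480 = 5.199/0.7480 = 6.950 mg/L.
Travel time t = 34.6·1000 / 0.15 = 230700 s = 64.07 h.
Half-life 19.1 h → k = ln 2 / 19.1 = 0.03629 h⁻¹ = 0.8710 d⁻¹.
Decay over the reach: 6.950·exp(−kt) = 6.950·0.09776 = 0.6794 mg/L.

0.679 mg/L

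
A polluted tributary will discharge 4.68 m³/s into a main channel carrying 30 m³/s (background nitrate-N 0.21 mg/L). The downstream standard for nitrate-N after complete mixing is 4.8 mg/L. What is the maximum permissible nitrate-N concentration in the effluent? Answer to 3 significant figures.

34.2 mg/L

At the limit, (Qr·Cr + Qe·Cₑ)/(Qr + Qe) = 4.8:
Cₑ = (34.68·4.8 − 30.00·0.2100) / 4.680 = 34.22 mg/L.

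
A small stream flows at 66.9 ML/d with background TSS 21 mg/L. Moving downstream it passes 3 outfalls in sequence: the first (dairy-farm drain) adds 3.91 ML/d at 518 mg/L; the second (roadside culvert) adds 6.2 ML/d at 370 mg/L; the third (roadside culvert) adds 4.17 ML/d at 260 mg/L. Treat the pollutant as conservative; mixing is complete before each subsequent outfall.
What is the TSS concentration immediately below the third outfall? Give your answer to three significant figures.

83.9 mg/L

After outfall 1: Q = 66.90 + 3.910 = 70.81 ML/d; C = (66.90·21.00 + 3.910·518.0)/70.81 = 48.44 mg/L.
After outfall 2: Q = 70.81 + 6.200 = 77.01 ML/d; C = (70.81·48.44 + 6.200·370.0)/77.01 = 74.33 mg/L.
After outfall 3: Q = 77.01 + 4.170 = 81.18 ML/d; C = (77.01·74.33 + 4.170·260.0)/81.18 = 83.87 mg/L.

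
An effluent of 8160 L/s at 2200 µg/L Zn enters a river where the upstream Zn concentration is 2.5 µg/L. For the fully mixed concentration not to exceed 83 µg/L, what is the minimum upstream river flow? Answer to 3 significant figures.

Set C_mix = 83: (Q·2.500 + 8160·2200) / (Q + 8160) = 83
→ Q = 8160·(2200 − 83)/(83 − 2.500) = 214600 L/s.

215000 L/s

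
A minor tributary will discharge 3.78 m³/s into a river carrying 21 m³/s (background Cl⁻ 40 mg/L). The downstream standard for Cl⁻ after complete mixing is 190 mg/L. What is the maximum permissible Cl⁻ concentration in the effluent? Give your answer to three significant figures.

At the limit, (Qr·Cr + Qe·Cₑ)/(Qr + Qe) = 190:
Cₑ = (24.78·190 − 21.00·40.00) / 3.780 = 1023 mg/L.

1020 mg/L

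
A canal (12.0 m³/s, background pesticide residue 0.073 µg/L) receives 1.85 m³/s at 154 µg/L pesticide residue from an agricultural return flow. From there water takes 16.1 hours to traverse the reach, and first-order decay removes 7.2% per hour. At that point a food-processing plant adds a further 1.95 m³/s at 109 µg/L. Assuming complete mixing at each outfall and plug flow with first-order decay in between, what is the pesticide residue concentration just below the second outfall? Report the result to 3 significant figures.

18.9 µg/L

After mixing, C = (12.00·0.07300 + 1.850·154.0) / 13.85 = 285.8/13.85 = 20.63 µg/L; combined flow 13.85 m³/s.
7.2%/h lost → k = −ln(1 − 0.072) = 0.07472 h⁻¹.
Decay over the reach: 20.63·exp(−kt) = 20.63·0.3003 = 6.196 µg/L.
Second outfall: C = (13.85·6.196 + 1.950·109.0)/15.80 = 18.88 µg/L.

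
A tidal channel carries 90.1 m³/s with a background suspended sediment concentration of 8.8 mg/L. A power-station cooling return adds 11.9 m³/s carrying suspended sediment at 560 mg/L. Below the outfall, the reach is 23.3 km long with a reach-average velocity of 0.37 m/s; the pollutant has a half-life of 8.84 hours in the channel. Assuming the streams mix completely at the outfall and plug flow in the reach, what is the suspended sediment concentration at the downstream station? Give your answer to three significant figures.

18.5 mg/L

Mass balance: C = (90.10·8.800 + 11.90·560.0) / 102.0 = 7457/102.0 = 73.11 mg/L.
Travel time t = 23.3·1000 / 0.37 = 62970 s = 17.49 h.
Half-life 8.84 h → k = ln 2 / 8.84 = 0.07841 h⁻¹ = 1.882 d⁻¹.
After decay, C = 73.11 × e^(−kt) = 73.11 × 0.2537 = 18.55 mg/L.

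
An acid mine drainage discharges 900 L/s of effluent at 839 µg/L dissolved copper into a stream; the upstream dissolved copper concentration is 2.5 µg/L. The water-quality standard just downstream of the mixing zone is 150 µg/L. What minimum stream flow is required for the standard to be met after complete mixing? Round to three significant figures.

4200 L/s

Set C_mix = 150: (Q·2.500 + 900.0·839.0) / (Q + 900.0) = 150
→ Q = 900.0·(839.0 − 150)/(150 − 2.500) = 4204 L/s.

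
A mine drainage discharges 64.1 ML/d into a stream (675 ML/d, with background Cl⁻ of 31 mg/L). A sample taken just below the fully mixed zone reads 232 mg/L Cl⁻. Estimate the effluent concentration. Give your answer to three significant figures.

Mass balance: 675.0·31.00 + 64.10·Cₑ = 739.1·232.0
→ Cₑ = (739.1·232.0 − 675.0·31.00) / 64.10 = 2349 mg/L.

2350 mg/L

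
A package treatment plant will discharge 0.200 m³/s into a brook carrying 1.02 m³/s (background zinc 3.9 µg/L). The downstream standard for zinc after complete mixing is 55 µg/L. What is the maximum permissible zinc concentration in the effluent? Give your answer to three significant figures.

316 µg/L

At the limit, (Qr·Cr + Qe·Cₑ)/(Qr + Qe) = 55:
Cₑ = (1.220·55 − 1.020·3.900) / 0.2000 = 315.6 µg/L.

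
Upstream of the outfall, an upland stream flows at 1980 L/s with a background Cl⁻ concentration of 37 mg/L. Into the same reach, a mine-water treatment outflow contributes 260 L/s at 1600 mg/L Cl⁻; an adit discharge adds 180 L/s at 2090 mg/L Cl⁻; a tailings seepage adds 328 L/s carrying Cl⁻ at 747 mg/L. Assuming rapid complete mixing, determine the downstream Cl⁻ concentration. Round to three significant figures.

Flow-weighted average: C = (1980·37.00 + 260.0·1600 + 180.0·2090 + 328.0·747.0) / 2748 = 1110000/2748 = 404.1 mg/L.

404 mg/L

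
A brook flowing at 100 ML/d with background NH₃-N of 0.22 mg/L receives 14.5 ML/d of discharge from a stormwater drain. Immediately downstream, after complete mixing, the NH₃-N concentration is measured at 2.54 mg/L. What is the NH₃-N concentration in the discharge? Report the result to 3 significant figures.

Mass balance: 100.0·0.2200 + 14.50·Cₑ = 114.5·2.540
→ Cₑ = (114.5·2.540 − 100.0·0.2200) / 14.50 = 18.54 mg/L.

18.5 mg/L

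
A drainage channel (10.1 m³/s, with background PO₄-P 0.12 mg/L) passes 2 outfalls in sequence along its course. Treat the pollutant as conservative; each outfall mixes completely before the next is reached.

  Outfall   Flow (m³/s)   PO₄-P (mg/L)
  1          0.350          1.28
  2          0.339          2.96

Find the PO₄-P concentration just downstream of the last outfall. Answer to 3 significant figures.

0.247 mg/L

Below outfall 1: Q → 10.45 m³/s, C = (10.10·0.1200 + 0.3500·1.280)/10.45 = 0.1589 mg/L.
Below outfall 2: Q → 10.79 m³/s, C = (10.45·0.1589 + 0.3390·2.960)/10.79 = 0.2469 mg/L.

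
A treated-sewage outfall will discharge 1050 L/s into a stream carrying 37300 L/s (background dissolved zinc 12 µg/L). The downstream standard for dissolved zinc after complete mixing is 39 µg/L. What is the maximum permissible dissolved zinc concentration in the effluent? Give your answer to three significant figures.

At the limit, (Qr·Cr + Qe·Cₑ)/(Qr + Qe) = 39:
Cₑ = (38350·39 − 37300·12.00) / 1050 = 998.1 µg/L.

998 µg/L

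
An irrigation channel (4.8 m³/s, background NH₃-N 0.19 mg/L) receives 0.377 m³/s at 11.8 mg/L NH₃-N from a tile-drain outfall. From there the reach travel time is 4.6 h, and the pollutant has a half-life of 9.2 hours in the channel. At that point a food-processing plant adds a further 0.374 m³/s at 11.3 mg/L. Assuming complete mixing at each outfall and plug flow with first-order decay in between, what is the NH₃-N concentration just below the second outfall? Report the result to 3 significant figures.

1.44 mg/L

After mixing, C = (4.800·0.1900 + 0.3770·11.80) / 5.177 = 5.361/5.177 = 1.035 mg/L; combined flow 5.177 m³/s.
Half-life 9.2 h → k = ln 2 / 9.2 = 0.07534 h⁻¹ = 1.808 d⁻¹.
First-order decay: C = 1.035·exp(−k·t) = 1.035·0.7071 = 0.7322 mg/L.
Second outfall: C = (5.177·0.7322 + 0.3740·11.30)/5.551 = 1.444 mg/L.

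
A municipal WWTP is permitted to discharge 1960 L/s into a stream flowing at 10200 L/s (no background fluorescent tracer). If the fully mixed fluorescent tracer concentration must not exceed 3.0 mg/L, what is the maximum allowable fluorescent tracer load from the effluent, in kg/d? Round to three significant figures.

3150 kg/d

Mass balance at the limit: 10200·0 + 1960·Cₑ = 12160·3.0 → Cₑ = 18.61 mg/L.
1960 L/s = 1.960 m³/s. Load = 1.960 m³/s × 18.61 g/m³ × 86 400 s/d = 3152 kg/d.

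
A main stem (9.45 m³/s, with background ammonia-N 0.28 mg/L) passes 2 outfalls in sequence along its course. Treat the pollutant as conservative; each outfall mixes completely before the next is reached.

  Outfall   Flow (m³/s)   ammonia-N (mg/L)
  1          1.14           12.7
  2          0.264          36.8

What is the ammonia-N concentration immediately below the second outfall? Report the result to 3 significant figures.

Outfall 1: combined Q = 10.59 m³/s; C = (9.450·0.2800 + 1.140·12.70)/10.59 = 1.617 mg/L.
Outfall 2: combined Q = 10.85 m³/s; C = (10.59·1.617 + 0.2640·36.80)/10.85 = 2.473 mg/L.

2.47 mg/L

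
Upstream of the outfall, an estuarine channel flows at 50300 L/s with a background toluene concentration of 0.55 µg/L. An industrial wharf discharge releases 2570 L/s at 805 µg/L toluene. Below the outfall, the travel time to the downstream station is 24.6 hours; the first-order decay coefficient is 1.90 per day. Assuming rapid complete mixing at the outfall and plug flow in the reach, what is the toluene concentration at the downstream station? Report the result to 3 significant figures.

Mixed concentration C = ΣQC/ΣQ = (50300·0.5500 + 2570·805.0) / 52870 = 2097000/52870 = 39.65 µg/L.
First-order decay: C = 39.65·exp(−k·t) = 39.65·0.1426 = 5.656 µg/L.

5.66 µg/L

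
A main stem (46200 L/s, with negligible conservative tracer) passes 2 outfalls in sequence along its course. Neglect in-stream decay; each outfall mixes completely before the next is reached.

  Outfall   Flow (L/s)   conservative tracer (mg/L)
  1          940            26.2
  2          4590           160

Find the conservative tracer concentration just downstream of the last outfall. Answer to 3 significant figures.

Outfall 1: combined Q = 47140 L/s; C = (46200·0 + 940.0·26.20)/47140 = 0.5224 mg/L.
Outfall 2: combined Q = 51730 L/s; C = (47140·0.5224 + 4590·160.0)/51730 = 14.67 mg/L.

14.7 mg/L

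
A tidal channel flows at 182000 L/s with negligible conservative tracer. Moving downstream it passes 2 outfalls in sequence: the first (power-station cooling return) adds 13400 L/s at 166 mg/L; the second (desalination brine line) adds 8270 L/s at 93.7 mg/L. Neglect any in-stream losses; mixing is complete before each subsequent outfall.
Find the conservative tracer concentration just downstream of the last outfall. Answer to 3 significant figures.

Outfall 1: combined Q = 195400 L/s; C = (182000·0 + 13400·166.0)/195400 = 11.38 mg/L.
Outfall 2: combined Q = 203700 L/s; C = (195400·11.38 + 8270·93.70)/203700 = 14.73 mg/L.

14.7 mg/L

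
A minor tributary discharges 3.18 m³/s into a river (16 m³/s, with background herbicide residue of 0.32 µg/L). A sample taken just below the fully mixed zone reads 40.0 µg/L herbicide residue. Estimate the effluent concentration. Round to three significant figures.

Mass balance: 16.00·0.3200 + 3.180·Cₑ = 19.18·40.00
→ Cₑ = (19.18·40.00 − 16.00·0.3200) / 3.180 = 239.6 µg/L.

240 µg/L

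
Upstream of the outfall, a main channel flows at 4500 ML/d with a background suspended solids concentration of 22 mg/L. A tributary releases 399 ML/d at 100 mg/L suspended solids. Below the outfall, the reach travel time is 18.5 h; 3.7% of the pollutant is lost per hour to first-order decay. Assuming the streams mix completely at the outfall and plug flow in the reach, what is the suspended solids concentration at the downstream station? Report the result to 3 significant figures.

Conservation of mass: C = (4500·22.00 + 399.0·100.0) / 4899 = 138900/4899 = 28.35 mg/L.
3.7%/h lost → k = −ln(1 − 0.037) = 0.03770 h⁻¹.
First-order decay: C = 28.35·exp(−k·t) = 28.35·0.4978 = 14.12 mg/L.

14.1 mg/L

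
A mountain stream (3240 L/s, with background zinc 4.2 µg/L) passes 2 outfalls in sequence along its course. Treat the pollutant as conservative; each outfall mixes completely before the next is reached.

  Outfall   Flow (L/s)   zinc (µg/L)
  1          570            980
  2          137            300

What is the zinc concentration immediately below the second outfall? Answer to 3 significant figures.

155 µg/L

Below outfall 1: Q → 3810 L/s, C = (3240·4.200 + 570.0·980.0)/3810 = 150.2 µg/L.
Below outfall 2: Q → 3947 L/s, C = (3810·150.2 + 137.0·300.0)/3947 = 155.4 µg/L.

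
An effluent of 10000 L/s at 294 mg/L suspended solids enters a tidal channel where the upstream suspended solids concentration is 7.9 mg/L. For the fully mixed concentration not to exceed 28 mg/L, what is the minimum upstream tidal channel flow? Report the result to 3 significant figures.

Set C_mix = 28: (Q·7.900 + 10000·294.0) / (Q + 10000) = 28
→ Q = 10000·(294.0 − 28)/(28 − 7.900) = 132300 L/s.

132000 L/s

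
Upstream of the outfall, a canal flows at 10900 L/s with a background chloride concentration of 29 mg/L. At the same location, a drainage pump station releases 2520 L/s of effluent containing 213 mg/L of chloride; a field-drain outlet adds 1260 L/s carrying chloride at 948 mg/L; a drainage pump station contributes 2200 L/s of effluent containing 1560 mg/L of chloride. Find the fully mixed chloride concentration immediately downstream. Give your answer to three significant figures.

Mass balance: C = (10900·29.00 + 2520·213.0 + 1260·948.0 + 2200·1560) / 16880 = 5479000/16880 = 324.6 mg/L.

325 mg/L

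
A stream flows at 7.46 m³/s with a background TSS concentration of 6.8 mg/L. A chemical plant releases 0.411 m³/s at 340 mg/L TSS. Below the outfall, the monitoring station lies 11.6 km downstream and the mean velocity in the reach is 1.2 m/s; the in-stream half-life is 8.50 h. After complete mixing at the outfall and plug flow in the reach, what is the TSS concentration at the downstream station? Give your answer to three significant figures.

19.4 mg/L

Conservation of mass: C = (7.460·6.800 + 0.4110·340.0) / 7.871 = 190.5/7.871 = 24.20 mg/L.
Travel time t = 11.6·1000 / 1.2 = 9667 s = 2.685 h.
Half-life 8.50 h → k = ln 2 / 8.50 = 0.08155 h⁻¹ = 1.957 d⁻¹.
Applying C = C₀e^(−kt): 24.20 × 0.8033 = 19.44 mg/L.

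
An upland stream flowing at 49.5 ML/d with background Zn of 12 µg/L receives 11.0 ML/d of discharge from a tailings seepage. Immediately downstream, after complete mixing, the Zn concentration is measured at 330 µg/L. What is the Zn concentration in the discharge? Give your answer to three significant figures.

Mass balance: 49.50·12.00 + 11.00·Cₑ = 60.50·330.0
→ Cₑ = (60.50·330.0 − 49.50·12.00) / 11.00 = 1761 µg/L.

1760 µg/L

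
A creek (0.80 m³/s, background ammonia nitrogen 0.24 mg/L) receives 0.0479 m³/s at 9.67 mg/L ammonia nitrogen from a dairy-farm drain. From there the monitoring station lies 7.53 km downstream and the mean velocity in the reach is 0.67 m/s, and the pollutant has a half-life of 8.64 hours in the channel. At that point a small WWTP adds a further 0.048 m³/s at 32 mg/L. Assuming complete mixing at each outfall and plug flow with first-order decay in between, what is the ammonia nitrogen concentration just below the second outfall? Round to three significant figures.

2.28 mg/L

Conservation of mass: C = (0.8000·0.2400 + 0.04790·9.670) / 0.8479 = 0.6552/0.8479 = 0.7727 mg/L; combined flow 0.8479 m³/s.
Travel time t = 7.53·1000 / 0.67 = 11240 s = 3.122 h.
Half-life 8.64 h → k = ln 2 / 8.64 = 0.08023 h⁻¹ = 1.925 d⁻¹.
After decay, C = 0.7727 × e^(−kt) = 0.7727 × 0.7784 = 0.6015 mg/L.
At the second outfall, C = (0.8479·0.6015 + 0.04800·32.00) / (0.8479 + 0.04800) = 2.284 mg/L.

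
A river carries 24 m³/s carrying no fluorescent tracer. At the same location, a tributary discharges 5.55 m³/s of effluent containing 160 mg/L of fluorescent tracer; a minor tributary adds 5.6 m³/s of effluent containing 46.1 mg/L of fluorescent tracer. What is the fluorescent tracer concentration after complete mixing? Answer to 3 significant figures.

Conservation of mass: C = (24.00·0 + 5.550·160.0 + 5.600·46.10) / 35.15 = 1146/35.15 = 32.61 mg/L.

32.6 mg/L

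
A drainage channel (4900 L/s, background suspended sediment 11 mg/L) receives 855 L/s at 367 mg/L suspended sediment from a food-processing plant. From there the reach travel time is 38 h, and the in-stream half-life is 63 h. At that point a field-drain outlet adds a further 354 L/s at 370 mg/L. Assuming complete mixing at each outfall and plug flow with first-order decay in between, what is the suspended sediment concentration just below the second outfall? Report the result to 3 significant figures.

61.1 mg/L

Mass balance: C = (4900·11.00 + 855.0·367.0) / 5755 = 367700/5755 = 63.89 mg/L; combined flow 5755 L/s.
Half-life 63 h → k = ln 2 / 63 = 0.01100 h⁻¹ = 0.2641 d⁻¹.
After decay, C = 63.89 × e^(−kt) = 63.89 × 0.6583 = 42.06 mg/L.
At the second outfall, C = (5755·42.06 + 354.0·370.0) / (5755 + 354.0) = 61.06 mg/L.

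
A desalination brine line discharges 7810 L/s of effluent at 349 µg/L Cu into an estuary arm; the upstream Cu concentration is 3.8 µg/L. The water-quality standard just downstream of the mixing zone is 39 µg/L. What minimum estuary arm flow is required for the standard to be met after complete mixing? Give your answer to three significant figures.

68800 L/s

Set C_mix = 39: (Q·3.800 + 7810·349.0) / (Q + 7810) = 39
→ Q = 7810·(349.0 − 39)/(39 − 3.800) = 68780 L/s.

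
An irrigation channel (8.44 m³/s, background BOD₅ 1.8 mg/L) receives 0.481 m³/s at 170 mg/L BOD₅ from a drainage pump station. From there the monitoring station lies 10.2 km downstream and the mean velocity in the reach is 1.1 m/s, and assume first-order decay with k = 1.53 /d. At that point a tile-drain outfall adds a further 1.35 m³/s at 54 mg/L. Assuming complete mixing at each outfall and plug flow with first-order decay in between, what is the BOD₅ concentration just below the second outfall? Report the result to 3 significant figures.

15.1 mg/L

Conservation of mass: C = (8.440·1.800 + 0.4810·170.0) / 8.921 = 96.96/8.921 = 10.87 mg/L; combined flow 8.921 m³/s.
Travel time t = 10.2·1000 / 1.1 = 9273 s = 2.576 h.
First-order decay: C = 10.87·exp(−k·t) = 10.87·0.8486 = 9.223 mg/L.
At the second outfall, C = (8.921·9.223 + 1.350·54.00) / (8.921 + 1.350) = 15.11 mg/L.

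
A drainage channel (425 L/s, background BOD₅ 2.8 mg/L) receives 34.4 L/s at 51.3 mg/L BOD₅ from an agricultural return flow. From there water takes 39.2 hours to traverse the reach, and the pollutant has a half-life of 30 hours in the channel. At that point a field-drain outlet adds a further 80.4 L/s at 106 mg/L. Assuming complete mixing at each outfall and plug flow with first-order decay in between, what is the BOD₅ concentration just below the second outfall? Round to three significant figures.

18.0 mg/L

Conservation of mass: C = (425.0·2.800 + 34.40·51.30) / 459.4 = 2955/459.4 = 6.432 mg/L; combined flow 459.4 L/s.
Half-life 30 h → k = ln 2 / 30 = 0.02310 h⁻¹ = 0.5545 d⁻¹.
Decay over the reach: 6.432·exp(−kt) = 6.432·0.4043 = 2.600 mg/L.
At the second outfall, C = (459.4·2.600 + 80.40·106.0) / (459.4 + 80.40) = 18.00 mg/L.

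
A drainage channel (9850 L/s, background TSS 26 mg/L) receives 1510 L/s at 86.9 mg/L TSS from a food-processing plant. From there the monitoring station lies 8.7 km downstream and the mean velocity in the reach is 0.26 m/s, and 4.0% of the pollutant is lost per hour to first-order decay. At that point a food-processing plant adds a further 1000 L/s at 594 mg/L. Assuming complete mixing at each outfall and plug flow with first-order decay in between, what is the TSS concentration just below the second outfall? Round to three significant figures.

69.5 mg/L

Mass balance: C = (9850·26.00 + 1510·86.90) / 11360 = 387300/11360 = 34.09 mg/L; combined flow 11360 L/s.
Travel time t = 8.7·1000 / 0.26 = 33460 s = 9.295 h.
4.0%/h lost → k = −ln(1 − 0.04) = 0.04082 h⁻¹.
Applying C = C₀e^(−kt): 34.09 × 0.6842 = 23.33 mg/L.
At the second outfall, C = (11360·23.33 + 1000·594.0) / (11360 + 1000) = 69.50 mg/L.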